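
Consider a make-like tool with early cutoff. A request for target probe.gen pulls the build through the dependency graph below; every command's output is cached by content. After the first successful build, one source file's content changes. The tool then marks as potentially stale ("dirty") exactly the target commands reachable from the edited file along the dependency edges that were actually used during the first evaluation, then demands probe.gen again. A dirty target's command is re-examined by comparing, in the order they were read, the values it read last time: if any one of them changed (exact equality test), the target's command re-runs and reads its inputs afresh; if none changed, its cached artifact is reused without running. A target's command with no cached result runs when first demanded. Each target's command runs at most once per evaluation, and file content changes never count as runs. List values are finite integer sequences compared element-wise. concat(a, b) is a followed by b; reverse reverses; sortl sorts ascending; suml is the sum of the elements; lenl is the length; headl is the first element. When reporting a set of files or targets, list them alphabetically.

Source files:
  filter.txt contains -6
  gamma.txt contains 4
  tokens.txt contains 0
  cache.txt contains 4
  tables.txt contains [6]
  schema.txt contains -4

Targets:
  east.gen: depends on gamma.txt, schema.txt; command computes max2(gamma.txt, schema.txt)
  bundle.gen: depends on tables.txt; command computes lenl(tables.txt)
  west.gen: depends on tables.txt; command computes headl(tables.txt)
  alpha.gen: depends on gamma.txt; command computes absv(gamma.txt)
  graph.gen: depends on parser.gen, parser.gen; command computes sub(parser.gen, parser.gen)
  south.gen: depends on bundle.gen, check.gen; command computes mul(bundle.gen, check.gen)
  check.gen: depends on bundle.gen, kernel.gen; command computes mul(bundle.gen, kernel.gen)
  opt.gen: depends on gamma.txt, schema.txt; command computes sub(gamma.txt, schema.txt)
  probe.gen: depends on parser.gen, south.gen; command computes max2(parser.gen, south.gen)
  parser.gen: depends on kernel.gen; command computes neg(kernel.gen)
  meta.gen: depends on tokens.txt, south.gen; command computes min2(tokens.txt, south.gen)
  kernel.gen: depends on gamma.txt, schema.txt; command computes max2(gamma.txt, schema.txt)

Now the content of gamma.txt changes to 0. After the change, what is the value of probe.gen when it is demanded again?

First demand of the output computes:
  bundle.gen = lenl([6]) = 1
  kernel.gen = max2(4, -4) = 4
  check.gen = mul(1, 4) = 4
  parser.gen = neg(4) = -4
  south.gen = mul(1, 4) = 4
  probe.gen = max2(-4, 4) = 4

After the edit, cleaning proceeds:
  kernel.gen: a read changed (gamma.txt 4->0) — executes, giving 0.
  check.gen: a read changed (kernel.gen 4->0) — executes, giving 0.
  parser.gen: a read changed (kernel.gen 4->0) — executes, giving 0.
  south.gen: a read changed (check.gen 4->0) — executes, giving 0.
  probe.gen: a read changed (parser.gen -4->0; south.gen 4->0) — executes, giving 0.

Demanding probe.gen again yields 0.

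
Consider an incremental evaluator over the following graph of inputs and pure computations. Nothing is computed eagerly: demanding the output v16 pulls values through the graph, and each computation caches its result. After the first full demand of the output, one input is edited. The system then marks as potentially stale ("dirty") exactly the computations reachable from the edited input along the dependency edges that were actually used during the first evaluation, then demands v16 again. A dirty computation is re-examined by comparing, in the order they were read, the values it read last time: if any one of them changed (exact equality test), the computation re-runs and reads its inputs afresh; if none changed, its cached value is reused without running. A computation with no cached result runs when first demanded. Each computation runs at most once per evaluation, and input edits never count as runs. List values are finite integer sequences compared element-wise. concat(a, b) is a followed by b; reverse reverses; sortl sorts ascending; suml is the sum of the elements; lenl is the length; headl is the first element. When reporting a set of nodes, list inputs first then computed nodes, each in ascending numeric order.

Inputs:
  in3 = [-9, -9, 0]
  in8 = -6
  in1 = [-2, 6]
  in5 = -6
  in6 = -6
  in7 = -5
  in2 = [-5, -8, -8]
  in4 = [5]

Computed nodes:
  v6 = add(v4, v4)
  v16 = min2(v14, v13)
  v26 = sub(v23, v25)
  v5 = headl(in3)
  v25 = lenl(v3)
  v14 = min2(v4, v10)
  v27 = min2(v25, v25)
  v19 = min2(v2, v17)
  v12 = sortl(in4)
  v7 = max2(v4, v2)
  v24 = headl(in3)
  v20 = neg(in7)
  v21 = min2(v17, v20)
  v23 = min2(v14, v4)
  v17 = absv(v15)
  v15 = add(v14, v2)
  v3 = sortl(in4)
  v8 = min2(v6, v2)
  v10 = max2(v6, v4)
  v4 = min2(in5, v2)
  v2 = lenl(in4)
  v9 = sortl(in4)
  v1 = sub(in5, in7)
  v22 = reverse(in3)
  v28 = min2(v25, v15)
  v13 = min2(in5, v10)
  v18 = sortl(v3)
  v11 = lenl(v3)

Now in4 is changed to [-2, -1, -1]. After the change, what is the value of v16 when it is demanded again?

v16 now evaluates to -6.
The important point: v4 recomputes to an identical value, and the output ends up unchanged.

Initial pass — values computed on the first demand:
  v2 = lenl([5]) = 1
  v4 = min2(-6, 1) = -6
  v6 = add(-6, -6) = -12
  v10 = max2(-12, -6) = -6
  v13 = min2(-6, -6) = -6
  v14 = min2(-6, -6) = -6
  v16 = min2(-6, -6) = -6

Second demand — change propagation:
  v2: re-runs because in4 [5]->[-2, -1, -1]; new result 3.
  v4: re-runs because v2 1->3; new result -6 (unchanged).
  v6: re-examined; everything it read last time is the same (v4 unchanged, v4 unchanged) — cache -12 kept, no run.
  v10: re-examined; everything it read last time is the same (v6 unchanged, v4 unchanged) — cache -6 kept, no run.
  v13: re-examined; everything it read last time is the same (in5 unchanged, v10 unchanged) — cache -6 kept, no run.
  v14: re-examined; everything it read last time is the same (v4 unchanged, v10 unchanged) — cache -6 kept, no run.
  v16: re-examined; everything it read last time is the same (v14 unchanged, v13 unchanged) — cache -6 kept, no run.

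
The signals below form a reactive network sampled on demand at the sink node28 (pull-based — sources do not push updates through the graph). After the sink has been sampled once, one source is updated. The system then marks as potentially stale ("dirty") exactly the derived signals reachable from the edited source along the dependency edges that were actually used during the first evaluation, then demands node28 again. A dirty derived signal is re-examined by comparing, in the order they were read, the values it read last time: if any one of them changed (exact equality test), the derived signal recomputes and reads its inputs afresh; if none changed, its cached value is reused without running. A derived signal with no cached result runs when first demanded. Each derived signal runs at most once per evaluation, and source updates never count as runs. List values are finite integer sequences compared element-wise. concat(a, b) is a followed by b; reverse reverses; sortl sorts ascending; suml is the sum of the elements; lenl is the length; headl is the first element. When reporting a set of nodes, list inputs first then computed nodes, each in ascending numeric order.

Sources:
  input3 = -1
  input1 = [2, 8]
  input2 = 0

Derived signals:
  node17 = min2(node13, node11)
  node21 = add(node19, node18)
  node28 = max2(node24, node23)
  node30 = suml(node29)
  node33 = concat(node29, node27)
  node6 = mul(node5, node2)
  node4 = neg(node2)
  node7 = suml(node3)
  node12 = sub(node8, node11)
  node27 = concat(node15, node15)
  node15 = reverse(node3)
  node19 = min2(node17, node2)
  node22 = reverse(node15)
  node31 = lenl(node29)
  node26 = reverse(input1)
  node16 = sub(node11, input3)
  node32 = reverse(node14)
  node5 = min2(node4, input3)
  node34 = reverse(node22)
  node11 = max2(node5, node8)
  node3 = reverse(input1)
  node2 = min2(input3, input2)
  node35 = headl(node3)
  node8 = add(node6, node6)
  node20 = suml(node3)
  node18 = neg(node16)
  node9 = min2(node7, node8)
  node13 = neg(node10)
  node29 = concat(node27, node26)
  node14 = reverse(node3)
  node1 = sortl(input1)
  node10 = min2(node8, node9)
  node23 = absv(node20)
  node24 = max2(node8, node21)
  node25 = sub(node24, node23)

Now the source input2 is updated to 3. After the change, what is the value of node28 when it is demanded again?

Initial pass — values computed on the first demand:
  node2 = min2(-1, 0) = -1
  node3 = reverse([2, 8]) = [8, 2]
  node4 = neg(-1) = 1
  node5 = min2(1, -1) = -1
  node6 = mul(-1, -1) = 1
  node7 = suml([8, 2]) = 10
  node8 = add(1, 1) = 2
  node9 = min2(10, 2) = 2
  node10 = min2(2, 2) = 2
  node11 = max2(-1, 2) = 2
  node13 = neg(2) = -2
  node16 = sub(2, -1) = 3
  node17 = min2(-2, 2) = -2
  node18 = neg(3) = -3
  node19 = min2(-2, -1) = -2
  node20 = suml([8, 2]) = 10
  node21 = add(-2, -3) = -5
  node23 = absv(10) = 10
  node24 = max2(2, -5) = 2
  node28 = max2(2, 10) = 10

Second demand — change propagation:
  node2: re-runs because input2 0->3; new result -1 (unchanged).
  node4: re-examined; everything it read last time is the same (node2 unchanged) — cache 1 kept, no run.
  node5: re-examined; everything it read last time is the same (node4 unchanged, input3 unchanged) — cache -1 kept, no run.
  node6: re-examined; everything it read last time is the same (node5 unchanged, node2 unchanged) — cache 1 kept, no run.
  node8: re-examined; everything it read last time is the same (node6 unchanged, node6 unchanged) — cache 2 kept, no run.
  node9: re-examined; everything it read last time is the same (node7 unchanged, node8 unchanged) — cache 2 kept, no run.
  node10: re-examined; everything it read last time is the same (node8 unchanged, node9 unchanged) — cache 2 kept, no run.
  node11: re-examined; everything it read last time is the same (node5 unchanged, node8 unchanged) — cache 2 kept, no run.
  node13: re-examined; everything it read last time is the same (node10 unchanged) — cache -2 kept, no run.
  node16: re-examined; everything it read last time is the same (node11 unchanged, input3 unchanged) — cache 3 kept, no run.
  node17: re-examined; everything it read last time is the same (node13 unchanged, node11 unchanged) — cache -2 kept, no run.
  node18: re-examined; everything it read last time is the same (node16 unchanged) — cache -3 kept, no run.
  node19: re-examined; everything it read last time is the same (node17 unchanged, node2 unchanged) — cache -2 kept, no run.
  node21: re-examined; everything it read last time is the same (node19 unchanged, node18 unchanged) — cache -5 kept, no run.
  node24: re-examined; everything it read last time is the same (node8 unchanged, node21 unchanged) — cache 2 kept, no run.
  node28: re-examined; everything it read last time is the same (node24 unchanged, node23 unchanged) — cache 10 kept, no run.

The important point: node2 recomputes to an identical value, and the output ends up unchanged.

node28 now evaluates to 10.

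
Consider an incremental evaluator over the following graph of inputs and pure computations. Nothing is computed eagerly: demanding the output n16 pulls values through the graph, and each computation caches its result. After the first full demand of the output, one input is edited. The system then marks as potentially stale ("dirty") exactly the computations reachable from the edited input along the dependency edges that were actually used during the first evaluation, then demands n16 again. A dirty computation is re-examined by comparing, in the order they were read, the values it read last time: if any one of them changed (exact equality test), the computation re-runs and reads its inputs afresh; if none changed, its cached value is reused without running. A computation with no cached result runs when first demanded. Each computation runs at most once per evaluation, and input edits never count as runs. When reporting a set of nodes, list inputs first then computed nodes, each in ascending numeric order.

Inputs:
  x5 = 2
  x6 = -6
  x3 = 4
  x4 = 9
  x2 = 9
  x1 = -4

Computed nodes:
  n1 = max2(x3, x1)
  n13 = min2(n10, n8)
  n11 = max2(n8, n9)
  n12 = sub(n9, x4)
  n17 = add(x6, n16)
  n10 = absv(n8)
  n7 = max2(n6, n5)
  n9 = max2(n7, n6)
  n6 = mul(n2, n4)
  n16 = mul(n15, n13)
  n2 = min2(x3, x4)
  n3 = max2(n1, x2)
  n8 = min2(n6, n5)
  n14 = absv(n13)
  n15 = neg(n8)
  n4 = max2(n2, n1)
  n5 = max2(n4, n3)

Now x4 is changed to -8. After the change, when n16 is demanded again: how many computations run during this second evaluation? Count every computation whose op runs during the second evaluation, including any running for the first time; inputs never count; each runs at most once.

Run set: n2, n4, n6, n8, n10, n13, n15, n16 (8 run).
The important point: at n5 every value read last time is unchanged, so the dirty flag clears without a run.

Initial pass — values computed on the first demand:
  n1 = max2(4, -4) = 4
  n2 = min2(4, 9) = 4
  n3 = max2(4, 9) = 9
  n4 = max2(4, 4) = 4
  n5 = max2(4, 9) = 9
  n6 = mul(4, 4) = 16
  n8 = min2(16, 9) = 9
  n10 = absv(9) = 9
  n13 = min2(9, 9) = 9
  n15 = neg(9) = -9
  n16 = mul(-9, 9) = -81

Second demand — change propagation:
  n2: re-runs because x4 9->-8; new result -8.
  n4: re-runs because n2 4->-8; new result 4 (unchanged).
  n5: re-examined; everything it read last time is the same (n4 unchanged, n3 unchanged) — cache 9 kept, no run.
  n6: re-runs because n2 4->-8; new result -32.
  n8: re-runs because n6 16->-32; new result -32.
  n10: re-runs because n8 9->-32; new result 32.
  n13: re-runs because n10 9->32; n8 9->-32; new result -32.
  n15: re-runs because n8 9->-32; new result 32.
  n16: re-runs because n15 -9->32; n13 9->-32; new result -1024.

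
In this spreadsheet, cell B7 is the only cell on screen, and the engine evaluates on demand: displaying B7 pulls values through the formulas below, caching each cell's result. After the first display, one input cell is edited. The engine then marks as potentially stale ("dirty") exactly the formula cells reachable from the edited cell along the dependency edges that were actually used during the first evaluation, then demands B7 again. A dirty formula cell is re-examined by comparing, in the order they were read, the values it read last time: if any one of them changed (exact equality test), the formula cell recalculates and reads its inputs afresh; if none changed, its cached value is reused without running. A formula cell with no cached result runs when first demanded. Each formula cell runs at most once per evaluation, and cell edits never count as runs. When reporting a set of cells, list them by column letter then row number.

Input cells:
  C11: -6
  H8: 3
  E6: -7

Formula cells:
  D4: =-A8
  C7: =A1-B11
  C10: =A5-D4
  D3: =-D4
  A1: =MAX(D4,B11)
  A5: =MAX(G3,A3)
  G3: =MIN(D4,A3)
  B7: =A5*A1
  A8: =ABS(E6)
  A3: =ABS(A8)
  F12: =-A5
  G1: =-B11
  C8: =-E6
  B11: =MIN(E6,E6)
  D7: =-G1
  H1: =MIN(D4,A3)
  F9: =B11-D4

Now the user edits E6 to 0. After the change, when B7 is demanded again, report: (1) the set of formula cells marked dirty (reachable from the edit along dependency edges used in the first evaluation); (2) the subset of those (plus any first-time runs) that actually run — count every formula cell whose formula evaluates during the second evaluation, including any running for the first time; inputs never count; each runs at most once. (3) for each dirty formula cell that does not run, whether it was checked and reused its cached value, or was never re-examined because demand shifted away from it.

Initial pass — values computed on the first demand:
  A8 = ABS(-7) = 7
  A3 = ABS(7) = 7
  B11 = MIN(-7, -7) = -7
  D4 = -(7) = -7
  A1 = MAX(-7, -7) = -7
  G3 = MIN(-7, 7) = -7
  A5 = MAX(-7, 7) = 7
  B7 = 7 * -7 = -49

Second demand — change propagation:
  A8: re-runs because E6 -7->0; new result 0.
  A3: re-runs because A8 7->0; new result 0.
  B11: re-runs because E6 -7->0; E6 -7->0; new result 0.
  D4: re-runs because A8 7->0; new result 0.
  A1: re-runs because D4 -7->0; B11 -7->0; new result 0.
  G3: re-runs because D4 -7->0; A3 7->0; new result 0.
  A5: re-runs because G3 -7->0; A3 7->0; new result 0.
  B7: re-runs because A5 7->0; A1 -7->0; new result 0.

Dirty set: A1, A3, A5, A8, B7, B11, D4, G3.
Run set: A1, A3, A5, A8, B7, B11, D4, G3 (8 run).
All dirty formula cells ended up running.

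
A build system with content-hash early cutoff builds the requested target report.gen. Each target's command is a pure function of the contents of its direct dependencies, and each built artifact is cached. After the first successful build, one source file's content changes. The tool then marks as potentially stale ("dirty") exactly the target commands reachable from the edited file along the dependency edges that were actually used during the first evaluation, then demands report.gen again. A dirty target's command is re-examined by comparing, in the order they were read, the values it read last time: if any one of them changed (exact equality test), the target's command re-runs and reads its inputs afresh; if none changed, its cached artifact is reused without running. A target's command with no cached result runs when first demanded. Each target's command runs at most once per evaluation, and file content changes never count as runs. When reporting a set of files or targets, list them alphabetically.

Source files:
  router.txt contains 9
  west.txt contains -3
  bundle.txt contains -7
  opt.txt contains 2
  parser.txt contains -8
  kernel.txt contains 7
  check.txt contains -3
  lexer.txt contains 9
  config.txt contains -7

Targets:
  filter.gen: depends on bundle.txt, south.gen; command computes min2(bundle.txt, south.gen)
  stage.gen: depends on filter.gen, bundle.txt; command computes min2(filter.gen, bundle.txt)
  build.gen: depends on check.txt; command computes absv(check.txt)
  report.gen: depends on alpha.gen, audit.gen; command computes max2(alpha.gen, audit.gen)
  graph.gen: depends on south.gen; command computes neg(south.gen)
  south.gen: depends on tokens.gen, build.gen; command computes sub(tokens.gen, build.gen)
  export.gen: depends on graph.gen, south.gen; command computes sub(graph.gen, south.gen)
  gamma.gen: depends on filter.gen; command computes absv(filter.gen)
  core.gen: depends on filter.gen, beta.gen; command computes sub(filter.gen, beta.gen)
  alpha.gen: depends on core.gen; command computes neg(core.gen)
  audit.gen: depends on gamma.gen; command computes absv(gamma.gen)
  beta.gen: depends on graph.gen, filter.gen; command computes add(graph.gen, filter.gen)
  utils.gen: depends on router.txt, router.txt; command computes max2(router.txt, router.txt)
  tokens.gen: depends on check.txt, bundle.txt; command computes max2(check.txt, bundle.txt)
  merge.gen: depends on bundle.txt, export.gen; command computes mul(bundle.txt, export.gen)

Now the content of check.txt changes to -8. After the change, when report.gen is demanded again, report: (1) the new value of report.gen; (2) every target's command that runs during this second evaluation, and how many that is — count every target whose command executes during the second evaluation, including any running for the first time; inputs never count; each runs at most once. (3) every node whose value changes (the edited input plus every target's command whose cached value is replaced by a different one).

New value of report.gen: 15.
Target commands that run: alpha.gen, audit.gen, beta.gen, build.gen, core.gen, filter.gen, gamma.gen, graph.gen, report.gen, south.gen, tokens.gen — 11 in total.
Values that change: alpha.gen, audit.gen, beta.gen, build.gen, check.txt, core.gen, filter.gen, gamma.gen, graph.gen, report.gen, south.gen, tokens.gen.

First evaluation (everything demanded from the output):
  build.gen = absv(-3) = 3
  tokens.gen = max2(-3, -7) = -3
  south.gen = sub(-3, 3) = -6
  filter.gen = min2(-7, -6) = -7
  gamma.gen = absv(-7) = 7
  audit.gen = absv(7) = 7
  graph.gen = neg(-6) = 6
  beta.gen = add(6, -7) = -1
  core.gen = sub(-7, -1) = -6
  alpha.gen = neg(-6) = 6
  report.gen = max2(6, 7) = 7

Propagation after the edit:
  build.gen: runs — check.txt -3->-8; result 8.
  tokens.gen: runs — check.txt -3->-8; result -7.
  south.gen: runs — tokens.gen -3->-7; build.gen 3->8; result -15.
  filter.gen: runs — south.gen -6->-15; result -15.
  gamma.gen: runs — filter.gen -7->-15; result 15.
  audit.gen: runs — gamma.gen 7->15; result 15.
  graph.gen: runs — south.gen -6->-15; result 15.
  beta.gen: runs — graph.gen 6->15; filter.gen -7->-15; result 0.
  core.gen: runs — filter.gen -7->-15; beta.gen -1->0; result -15.
  alpha.gen: runs — core.gen -6->-15; result 15.
  report.gen: runs — alpha.gen 6->15; audit.gen 7->15; result 15.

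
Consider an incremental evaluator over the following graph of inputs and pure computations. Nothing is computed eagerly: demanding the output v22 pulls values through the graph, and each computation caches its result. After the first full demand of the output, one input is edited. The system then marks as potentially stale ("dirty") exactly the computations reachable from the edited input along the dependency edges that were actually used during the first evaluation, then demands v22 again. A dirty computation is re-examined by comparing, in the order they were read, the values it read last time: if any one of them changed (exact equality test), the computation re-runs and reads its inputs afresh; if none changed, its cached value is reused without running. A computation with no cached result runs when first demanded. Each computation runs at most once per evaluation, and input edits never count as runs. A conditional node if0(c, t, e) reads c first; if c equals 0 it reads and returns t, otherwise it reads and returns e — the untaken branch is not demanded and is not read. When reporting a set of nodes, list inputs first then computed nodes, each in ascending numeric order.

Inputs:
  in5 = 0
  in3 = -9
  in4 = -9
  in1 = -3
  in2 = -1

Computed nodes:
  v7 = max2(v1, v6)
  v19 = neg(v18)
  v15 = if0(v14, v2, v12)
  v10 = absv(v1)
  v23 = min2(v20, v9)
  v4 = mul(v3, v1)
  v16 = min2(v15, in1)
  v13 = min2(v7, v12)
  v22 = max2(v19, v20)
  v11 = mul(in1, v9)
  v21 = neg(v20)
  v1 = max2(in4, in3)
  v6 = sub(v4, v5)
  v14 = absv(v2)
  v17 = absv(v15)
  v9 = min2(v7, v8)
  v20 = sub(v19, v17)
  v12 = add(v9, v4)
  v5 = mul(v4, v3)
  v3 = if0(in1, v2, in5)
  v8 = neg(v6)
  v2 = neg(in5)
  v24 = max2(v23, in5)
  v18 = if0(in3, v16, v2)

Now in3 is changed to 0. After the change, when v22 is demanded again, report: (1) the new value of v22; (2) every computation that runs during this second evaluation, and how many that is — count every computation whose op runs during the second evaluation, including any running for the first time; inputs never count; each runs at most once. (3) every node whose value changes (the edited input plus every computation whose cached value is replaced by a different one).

Initial pass — values computed on the first demand:
  v2 = neg(0) = 0
  v14 = absv(0) = 0
  v15 = if0(v14=0 -> then branch v2) = 0
  v17 = absv(0) = 0
  v18 = if0(in3=-9 -> else branch v2) = 0
  v19 = neg(0) = 0
  v20 = sub(0, 0) = 0
  v22 = max2(0, 0) = 0

Second demand — change propagation:
  v16: newly demanded (no cache) — executes and yields -3.
  v18: re-runs because in3 -9->0; new result -3.
  v19: re-runs because v18 0->-3; new result 3.
  v20: re-runs because v19 0->3; new result 3.
  v22: re-runs because v19 0->3; v20 0->3; new result 3.

The important point: the flipped condition pulls in fresh nodes; v16 runs for the first time.

v22 now evaluates to 3.
Run set: v16, v18, v19, v20, v22 (5 run).
Changed values: in3, v18, v19, v20, v22.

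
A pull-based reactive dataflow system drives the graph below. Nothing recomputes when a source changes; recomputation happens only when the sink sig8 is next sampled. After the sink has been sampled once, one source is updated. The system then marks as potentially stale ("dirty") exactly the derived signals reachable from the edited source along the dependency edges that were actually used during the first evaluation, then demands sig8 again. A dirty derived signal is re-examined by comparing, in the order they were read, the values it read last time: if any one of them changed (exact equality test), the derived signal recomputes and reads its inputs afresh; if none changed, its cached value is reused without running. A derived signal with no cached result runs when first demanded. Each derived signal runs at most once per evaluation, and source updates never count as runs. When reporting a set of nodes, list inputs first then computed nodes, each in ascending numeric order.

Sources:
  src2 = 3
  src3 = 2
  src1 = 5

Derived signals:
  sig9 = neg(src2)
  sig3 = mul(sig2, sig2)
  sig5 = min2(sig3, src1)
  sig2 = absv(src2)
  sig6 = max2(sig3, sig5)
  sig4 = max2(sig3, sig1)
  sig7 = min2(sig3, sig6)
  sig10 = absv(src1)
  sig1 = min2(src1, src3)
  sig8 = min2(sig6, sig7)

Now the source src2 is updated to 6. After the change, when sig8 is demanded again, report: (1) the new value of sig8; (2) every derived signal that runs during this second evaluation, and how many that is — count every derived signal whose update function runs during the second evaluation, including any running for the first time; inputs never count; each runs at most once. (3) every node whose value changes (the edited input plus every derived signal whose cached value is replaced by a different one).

First evaluation (everything demanded from the output):
  sig2 = absv(3) = 3
  sig3 = mul(3, 3) = 9
  sig5 = min2(9, 5) = 5
  sig6 = max2(9, 5) = 9
  sig7 = min2(9, 9) = 9
  sig8 = min2(9, 9) = 9

Propagation after the edit:
  sig2: runs — src2 3->6; result 6.
  sig3: runs — sig2 3->6; sig2 3->6; result 36.
  sig5: runs — sig3 9->36; result 5 (same value as before).
  sig6: runs — sig3 9->36; result 36.
  sig7: runs — sig3 9->36; sig6 9->36; result 36.
  sig8: runs — sig6 9->36; sig7 9->36; result 36.

New value of sig8: 36.
Derived signals that run: sig2, sig3, sig5, sig6, sig7, sig8 — 6 in total.
Values that change: src2, sig2, sig3, sig6, sig7, sig8.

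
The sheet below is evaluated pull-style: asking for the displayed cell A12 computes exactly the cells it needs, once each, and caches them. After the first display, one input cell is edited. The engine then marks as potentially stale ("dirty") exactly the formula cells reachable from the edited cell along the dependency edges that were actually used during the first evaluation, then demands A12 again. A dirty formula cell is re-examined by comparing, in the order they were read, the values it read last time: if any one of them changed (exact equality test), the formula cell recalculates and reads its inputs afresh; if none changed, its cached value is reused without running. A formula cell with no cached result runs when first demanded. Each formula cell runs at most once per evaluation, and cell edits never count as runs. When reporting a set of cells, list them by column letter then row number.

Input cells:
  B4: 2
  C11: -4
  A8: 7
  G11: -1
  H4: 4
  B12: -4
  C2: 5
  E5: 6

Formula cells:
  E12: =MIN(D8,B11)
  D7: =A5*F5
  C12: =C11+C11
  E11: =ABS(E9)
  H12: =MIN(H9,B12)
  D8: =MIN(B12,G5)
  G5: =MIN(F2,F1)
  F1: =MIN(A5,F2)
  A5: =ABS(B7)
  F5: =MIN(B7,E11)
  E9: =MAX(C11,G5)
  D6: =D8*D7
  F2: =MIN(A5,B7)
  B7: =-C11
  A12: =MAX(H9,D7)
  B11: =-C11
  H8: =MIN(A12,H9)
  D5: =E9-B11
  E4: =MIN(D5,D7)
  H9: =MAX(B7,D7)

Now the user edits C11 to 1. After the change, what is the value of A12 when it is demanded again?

Demanding A12 again yields -1.

First demand of the output computes:
  B7 = -(-4) = 4
  A5 = ABS(4) = 4
  F2 = MIN(4, 4) = 4
  F1 = MIN(4, 4) = 4
  G5 = MIN(4, 4) = 4
  E9 = MAX(-4, 4) = 4
  E11 = ABS(4) = 4
  F5 = MIN(4, 4) = 4
  D7 = 4 * 4 = 16
  H9 = MAX(4, 16) = 16
  A12 = MAX(16, 16) = 16

After the edit, cleaning proceeds:
  B7: a read changed (C11 -4->1) — executes, giving -1.
  A5: a read changed (B7 4->-1) — executes, giving 1.
  F2: a read changed (A5 4->1; B7 4->-1) — executes, giving -1.
  F1: a read changed (A5 4->1; F2 4->-1) — executes, giving -1.
  G5: a read changed (F2 4->-1; F1 4->-1) — executes, giving -1.
  E9: a read changed (C11 -4->1; G5 4->-1) — executes, giving 1.
  E11: a read changed (E9 4->1) — executes, giving 1.
  F5: a read changed (B7 4->-1; E11 4->1) — executes, giving -1.
  D7: a read changed (A5 4->1; F5 4->-1) — executes, giving -1.
  H9: a read changed (B7 4->-1; D7 16->-1) — executes, giving -1.
  A12: a read changed (H9 16->-1; D7 16->-1) — executes, giving -1.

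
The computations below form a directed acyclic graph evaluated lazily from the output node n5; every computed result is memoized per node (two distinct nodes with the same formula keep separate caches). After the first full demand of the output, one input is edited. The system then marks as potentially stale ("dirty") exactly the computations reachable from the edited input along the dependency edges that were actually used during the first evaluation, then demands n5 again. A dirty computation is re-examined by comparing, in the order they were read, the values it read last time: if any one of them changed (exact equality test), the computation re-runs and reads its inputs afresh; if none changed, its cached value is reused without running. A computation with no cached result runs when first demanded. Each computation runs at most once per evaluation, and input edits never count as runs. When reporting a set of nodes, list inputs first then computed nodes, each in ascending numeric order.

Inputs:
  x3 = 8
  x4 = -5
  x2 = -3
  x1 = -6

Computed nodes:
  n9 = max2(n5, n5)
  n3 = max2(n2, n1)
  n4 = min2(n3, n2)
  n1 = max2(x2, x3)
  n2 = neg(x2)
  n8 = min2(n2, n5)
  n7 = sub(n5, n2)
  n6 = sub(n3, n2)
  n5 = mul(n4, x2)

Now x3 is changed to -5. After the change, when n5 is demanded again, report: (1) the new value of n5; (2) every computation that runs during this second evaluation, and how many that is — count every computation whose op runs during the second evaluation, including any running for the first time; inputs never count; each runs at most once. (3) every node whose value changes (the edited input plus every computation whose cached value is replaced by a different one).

First demand of the output computes:
  n1 = max2(-3, 8) = 8
  n2 = neg(-3) = 3
  n3 = max2(3, 8) = 8
  n4 = min2(8, 3) = 3
  n5 = mul(3, -3) = -9

After the edit, cleaning proceeds:
  n1: a read changed (x3 8->-5) — executes, giving -3.
  n3: a read changed (n1 8->-3) — executes, giving 3.
  n4: a read changed (n3 8->3) — executes, giving 3 — identical to its old value.
  n5: dirty, but its reads are unchanged (n4 unchanged, x2 unchanged); cached -9 stands.

Note the absorption at n4: it re-runs yet its value is the same, leaving the output's value untouched.

Demanding n5 again yields -9.
3 computations run: n1, n3, n4.
The nodes whose values change: x3, n1, n3.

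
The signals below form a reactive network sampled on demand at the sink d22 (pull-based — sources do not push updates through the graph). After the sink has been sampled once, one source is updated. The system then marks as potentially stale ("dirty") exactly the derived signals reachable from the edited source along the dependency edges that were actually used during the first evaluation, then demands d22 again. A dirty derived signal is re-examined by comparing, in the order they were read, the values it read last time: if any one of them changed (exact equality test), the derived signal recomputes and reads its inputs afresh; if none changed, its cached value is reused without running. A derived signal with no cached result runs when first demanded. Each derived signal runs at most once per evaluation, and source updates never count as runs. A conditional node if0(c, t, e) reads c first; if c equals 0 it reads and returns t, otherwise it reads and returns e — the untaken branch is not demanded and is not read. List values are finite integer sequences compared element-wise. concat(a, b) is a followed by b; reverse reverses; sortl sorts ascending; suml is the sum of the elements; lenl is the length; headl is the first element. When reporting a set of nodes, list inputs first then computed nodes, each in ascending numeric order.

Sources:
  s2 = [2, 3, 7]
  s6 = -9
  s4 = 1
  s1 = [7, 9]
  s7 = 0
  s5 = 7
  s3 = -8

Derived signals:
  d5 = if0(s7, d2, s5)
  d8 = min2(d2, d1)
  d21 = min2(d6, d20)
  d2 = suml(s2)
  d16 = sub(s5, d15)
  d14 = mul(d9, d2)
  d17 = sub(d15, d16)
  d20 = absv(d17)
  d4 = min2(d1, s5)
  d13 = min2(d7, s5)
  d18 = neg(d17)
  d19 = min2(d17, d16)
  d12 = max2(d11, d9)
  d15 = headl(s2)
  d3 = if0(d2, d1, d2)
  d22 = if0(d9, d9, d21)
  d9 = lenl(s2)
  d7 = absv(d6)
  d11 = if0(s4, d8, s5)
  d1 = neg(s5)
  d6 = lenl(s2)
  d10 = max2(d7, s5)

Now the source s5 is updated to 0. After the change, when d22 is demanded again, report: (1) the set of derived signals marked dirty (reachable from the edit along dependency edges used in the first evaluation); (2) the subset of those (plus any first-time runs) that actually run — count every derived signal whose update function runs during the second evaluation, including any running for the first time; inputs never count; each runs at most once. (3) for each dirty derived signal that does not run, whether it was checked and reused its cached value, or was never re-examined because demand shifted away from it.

Initial pass — values computed on the first demand:
  d6 = lenl([2, 3, 7]) = 3
  d9 = lenl([2, 3, 7]) = 3
  d15 = headl([2, 3, 7]) = 2
  d16 = sub(7, 2) = 5
  d17 = sub(2, 5) = -3
  d20 = absv(-3) = 3
  d21 = min2(3, 3) = 3
  d22 = if0(d9=3 -> else branch d21) = 3

Second demand — change propagation:
  d16: re-runs because s5 7->0; new result -2.
  d17: re-runs because d16 5->-2; new result 4.
  d20: re-runs because d17 -3->4; new result 4.
  d21: re-runs because d20 3->4; new result 3 (unchanged).
  d22: re-examined; everything it read last time is the same (d9 unchanged, d21 unchanged) — cache 3 kept, no run.

The important point: d21 recomputes to an identical value, and the output ends up unchanged.

Dirty set: d16, d17, d20, d21, d22.
Run set: d16, d17, d20, d21 (4 run).
Re-examined without running (cache reused): d22.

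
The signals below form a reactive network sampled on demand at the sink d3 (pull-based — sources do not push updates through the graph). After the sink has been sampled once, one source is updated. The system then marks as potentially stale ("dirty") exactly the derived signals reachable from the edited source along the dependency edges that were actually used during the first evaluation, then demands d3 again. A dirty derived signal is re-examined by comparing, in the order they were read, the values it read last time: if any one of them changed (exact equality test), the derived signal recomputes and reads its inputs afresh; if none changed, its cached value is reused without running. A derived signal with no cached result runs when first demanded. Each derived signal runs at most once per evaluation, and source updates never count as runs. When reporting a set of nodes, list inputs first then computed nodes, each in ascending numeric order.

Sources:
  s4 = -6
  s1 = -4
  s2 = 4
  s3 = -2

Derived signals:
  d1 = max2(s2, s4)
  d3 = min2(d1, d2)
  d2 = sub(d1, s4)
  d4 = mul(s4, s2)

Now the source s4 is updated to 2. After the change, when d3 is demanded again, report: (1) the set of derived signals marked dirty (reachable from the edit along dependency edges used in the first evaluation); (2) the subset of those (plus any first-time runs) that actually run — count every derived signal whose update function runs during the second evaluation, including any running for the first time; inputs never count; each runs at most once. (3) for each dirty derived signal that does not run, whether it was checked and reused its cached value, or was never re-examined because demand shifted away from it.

Initial pass — values computed on the first demand:
  d1 = max2(4, -6) = 4
  d2 = sub(4, -6) = 10
  d3 = min2(4, 10) = 4

Second demand — change propagation:
  d1: re-runs because s4 -6->2; new result 4 (unchanged).
  d2: re-runs because s4 -6->2; new result 2.
  d3: re-runs because d2 10->2; new result 2.

Dirty set: d1, d2, d3.
Run set: d1, d2, d3 (3 run).
All dirty derived signals ended up running.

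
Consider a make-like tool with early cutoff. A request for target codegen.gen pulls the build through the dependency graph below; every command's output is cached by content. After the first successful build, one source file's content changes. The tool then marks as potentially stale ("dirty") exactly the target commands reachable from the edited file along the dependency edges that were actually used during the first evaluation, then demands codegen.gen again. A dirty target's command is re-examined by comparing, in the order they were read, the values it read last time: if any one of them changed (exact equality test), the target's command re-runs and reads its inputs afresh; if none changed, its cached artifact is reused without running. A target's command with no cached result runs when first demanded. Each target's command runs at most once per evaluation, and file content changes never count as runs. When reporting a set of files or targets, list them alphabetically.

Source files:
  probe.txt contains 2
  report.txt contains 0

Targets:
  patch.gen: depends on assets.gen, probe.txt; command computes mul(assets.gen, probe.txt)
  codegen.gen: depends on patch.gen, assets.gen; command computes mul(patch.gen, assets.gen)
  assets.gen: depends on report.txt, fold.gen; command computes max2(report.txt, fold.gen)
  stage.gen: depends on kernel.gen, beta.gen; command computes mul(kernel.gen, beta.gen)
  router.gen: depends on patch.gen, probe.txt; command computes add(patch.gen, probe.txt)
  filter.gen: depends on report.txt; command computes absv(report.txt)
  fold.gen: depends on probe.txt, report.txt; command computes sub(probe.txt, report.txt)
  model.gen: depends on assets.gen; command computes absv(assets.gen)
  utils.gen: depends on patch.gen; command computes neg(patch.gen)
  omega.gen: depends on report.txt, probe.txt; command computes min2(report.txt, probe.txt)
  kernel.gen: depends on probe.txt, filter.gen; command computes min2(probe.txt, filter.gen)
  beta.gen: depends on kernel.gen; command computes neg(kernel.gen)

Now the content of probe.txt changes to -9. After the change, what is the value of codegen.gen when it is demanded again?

Demanding codegen.gen again yields 0.

First demand of the output computes:
  fold.gen = sub(2, 0) = 2
  assets.gen = max2(0, 2) = 2
  patch.gen = mul(2, 2) = 4
  codegen.gen = mul(4, 2) = 8

After the edit, cleaning proceeds:
  fold.gen: a read changed (probe.txt 2->-9) — executes, giving -9.
  assets.gen: a read changed (fold.gen 2->-9) — executes, giving 0.
  patch.gen: a read changed (assets.gen 2->0; probe.txt 2->-9) — executes, giving 0.
  codegen.gen: a read changed (patch.gen 4->0; assets.gen 2->0) — executes, giving 0.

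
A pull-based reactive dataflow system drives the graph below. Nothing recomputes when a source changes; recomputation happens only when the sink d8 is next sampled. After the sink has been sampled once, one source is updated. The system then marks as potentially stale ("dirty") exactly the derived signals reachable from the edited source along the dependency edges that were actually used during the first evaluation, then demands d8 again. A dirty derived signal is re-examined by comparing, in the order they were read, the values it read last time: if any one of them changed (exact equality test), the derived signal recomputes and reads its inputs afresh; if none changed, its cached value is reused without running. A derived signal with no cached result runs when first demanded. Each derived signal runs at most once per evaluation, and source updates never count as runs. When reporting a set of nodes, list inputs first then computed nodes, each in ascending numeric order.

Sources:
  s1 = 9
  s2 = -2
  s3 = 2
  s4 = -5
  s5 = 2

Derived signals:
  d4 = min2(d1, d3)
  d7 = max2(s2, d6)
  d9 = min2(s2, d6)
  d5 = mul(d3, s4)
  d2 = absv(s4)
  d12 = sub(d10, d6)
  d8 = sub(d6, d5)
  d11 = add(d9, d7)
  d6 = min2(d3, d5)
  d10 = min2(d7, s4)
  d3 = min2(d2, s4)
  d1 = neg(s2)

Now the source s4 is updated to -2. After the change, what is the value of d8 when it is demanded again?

First evaluation (everything demanded from the output):
  d2 = absv(-5) = 5
  d3 = min2(5, -5) = -5
  d5 = mul(-5, -5) = 25
  d6 = min2(-5, 25) = -5
  d8 = sub(-5, 25) = -30

Propagation after the edit:
  d2: runs — s4 -5->-2; result 2.
  d3: runs — d2 5->2; s4 -5->-2; result -2.
  d5: runs — d3 -5->-2; s4 -5->-2; result 4.
  d6: runs — d3 -5->-2; d5 25->4; result -2.
  d8: runs — d6 -5->-2; d5 25->4; result -6.

New value of d8: -6.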